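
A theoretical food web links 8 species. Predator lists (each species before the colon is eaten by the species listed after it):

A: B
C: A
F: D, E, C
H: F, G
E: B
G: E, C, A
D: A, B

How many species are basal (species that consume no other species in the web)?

Basal species (no prey listed): H.
Count: 1.

1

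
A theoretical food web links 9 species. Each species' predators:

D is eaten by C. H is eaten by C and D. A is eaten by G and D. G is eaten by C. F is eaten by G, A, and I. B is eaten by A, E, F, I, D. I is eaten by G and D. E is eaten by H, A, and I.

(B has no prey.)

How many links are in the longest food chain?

4 links

One longest chain: B → E → H → D → C.
It has 5 species and 4 links.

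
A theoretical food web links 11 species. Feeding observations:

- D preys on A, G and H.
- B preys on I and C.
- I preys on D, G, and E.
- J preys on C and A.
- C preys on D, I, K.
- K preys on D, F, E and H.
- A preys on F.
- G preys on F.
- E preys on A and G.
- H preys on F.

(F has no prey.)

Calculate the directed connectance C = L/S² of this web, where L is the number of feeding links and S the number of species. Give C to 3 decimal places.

C = 0.182

The web has S = 11 species and L = 22 feeding links.
C = L / S² = 22 / 121 = 0.1818 ≈ 0.182.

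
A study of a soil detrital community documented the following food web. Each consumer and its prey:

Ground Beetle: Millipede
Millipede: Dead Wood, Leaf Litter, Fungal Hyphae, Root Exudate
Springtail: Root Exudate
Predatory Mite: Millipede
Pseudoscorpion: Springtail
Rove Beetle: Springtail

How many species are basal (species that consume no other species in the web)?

4

Basal species (no prey listed): Dead Wood, Leaf Litter, Fungal Hyphae, Root Exudate.
Count: 4.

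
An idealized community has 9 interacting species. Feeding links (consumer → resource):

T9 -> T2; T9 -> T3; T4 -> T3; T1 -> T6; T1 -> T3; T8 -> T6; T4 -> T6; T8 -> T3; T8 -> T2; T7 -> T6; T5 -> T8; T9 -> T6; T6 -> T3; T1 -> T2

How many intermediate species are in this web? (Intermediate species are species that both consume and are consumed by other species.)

Intermediate species (has both prey and predators): T6, T8.
Count: 2.

2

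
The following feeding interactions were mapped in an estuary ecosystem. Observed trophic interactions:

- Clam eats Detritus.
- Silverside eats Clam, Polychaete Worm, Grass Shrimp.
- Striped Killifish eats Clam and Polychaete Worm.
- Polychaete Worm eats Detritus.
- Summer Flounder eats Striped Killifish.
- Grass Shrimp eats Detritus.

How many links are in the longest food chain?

One longest chain: Detritus → Clam → Striped Killifish → Summer Flounder.
It has 4 species and 3 links.

3 links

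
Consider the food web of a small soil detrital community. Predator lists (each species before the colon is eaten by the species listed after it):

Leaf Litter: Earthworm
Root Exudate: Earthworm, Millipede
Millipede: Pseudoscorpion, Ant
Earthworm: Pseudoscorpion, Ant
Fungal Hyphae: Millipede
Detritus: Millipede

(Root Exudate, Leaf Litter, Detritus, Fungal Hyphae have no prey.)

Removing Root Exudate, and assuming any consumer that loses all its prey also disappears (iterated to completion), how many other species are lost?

Remove Root Exudate.
Every predator of it retains at least one other prey: Earthworm still has Leaf Litter; Millipede still has Detritus, Fungal Hyphae.
No consumer loses all prey, so no secondary extinctions occur.

0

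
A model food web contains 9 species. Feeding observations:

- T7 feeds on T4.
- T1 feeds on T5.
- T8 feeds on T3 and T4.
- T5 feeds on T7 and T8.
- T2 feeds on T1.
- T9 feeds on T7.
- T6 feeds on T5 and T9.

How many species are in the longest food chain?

5 species

One longest chain: T3 → T8 → T5 → T1 → T2.
It has 5 species and 4 links.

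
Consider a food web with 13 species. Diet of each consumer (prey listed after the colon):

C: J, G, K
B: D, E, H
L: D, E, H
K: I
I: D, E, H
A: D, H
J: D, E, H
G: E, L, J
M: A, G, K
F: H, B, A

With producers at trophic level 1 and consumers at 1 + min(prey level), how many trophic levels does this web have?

3

Producers (level 1): D, E, H.
Following each consumer down to its lowest-level prey: E → G → C (levels 1 through 3).
All prey of C (G 2, J 2, K 3) are at level 2 or above, so C is at level 1 + 2 = 3.
Every consumer has at least one prey at level 2 or below, so none exceeds level 3.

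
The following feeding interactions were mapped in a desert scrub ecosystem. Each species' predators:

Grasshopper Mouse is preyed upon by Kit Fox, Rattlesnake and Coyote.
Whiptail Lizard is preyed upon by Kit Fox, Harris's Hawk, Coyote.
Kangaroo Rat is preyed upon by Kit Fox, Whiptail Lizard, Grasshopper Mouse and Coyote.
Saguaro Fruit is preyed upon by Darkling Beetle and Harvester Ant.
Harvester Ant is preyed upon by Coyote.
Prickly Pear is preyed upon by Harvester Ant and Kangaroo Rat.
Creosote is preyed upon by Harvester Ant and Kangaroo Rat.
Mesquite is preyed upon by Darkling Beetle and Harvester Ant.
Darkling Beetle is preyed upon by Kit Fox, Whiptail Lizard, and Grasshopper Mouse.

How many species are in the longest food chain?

4 species

One longest chain: Creosote → Kangaroo Rat → Grasshopper Mouse → Kit Fox.
It has 4 species and 3 links.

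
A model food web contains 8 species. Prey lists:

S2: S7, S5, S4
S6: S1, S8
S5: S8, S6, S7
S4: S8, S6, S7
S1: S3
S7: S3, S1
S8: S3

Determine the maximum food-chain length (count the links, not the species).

One longest chain: S3 → S1 → S6 → S5 → S2.
It has 5 species and 4 links.

4 links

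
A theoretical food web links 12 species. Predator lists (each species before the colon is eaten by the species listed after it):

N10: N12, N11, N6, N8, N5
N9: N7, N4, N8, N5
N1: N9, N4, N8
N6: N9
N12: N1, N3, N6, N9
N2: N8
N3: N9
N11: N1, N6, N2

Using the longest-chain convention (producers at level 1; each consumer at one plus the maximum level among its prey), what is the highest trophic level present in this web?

Producers (level 1): N10.
N10 → N12 → N1 → N9 → N8 gives N8 level 5.
No species has a prey at level 5, so no species reaches level 6.

5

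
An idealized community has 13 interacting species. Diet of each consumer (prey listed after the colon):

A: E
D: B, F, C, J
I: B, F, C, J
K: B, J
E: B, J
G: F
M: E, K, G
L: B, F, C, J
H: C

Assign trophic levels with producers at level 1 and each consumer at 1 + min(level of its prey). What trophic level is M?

Trophic level 3

F is a producer → level 1.
G eats F → level 2.
M eats G → level 3.
No prey of M is below level 2, so 3 is the minimum.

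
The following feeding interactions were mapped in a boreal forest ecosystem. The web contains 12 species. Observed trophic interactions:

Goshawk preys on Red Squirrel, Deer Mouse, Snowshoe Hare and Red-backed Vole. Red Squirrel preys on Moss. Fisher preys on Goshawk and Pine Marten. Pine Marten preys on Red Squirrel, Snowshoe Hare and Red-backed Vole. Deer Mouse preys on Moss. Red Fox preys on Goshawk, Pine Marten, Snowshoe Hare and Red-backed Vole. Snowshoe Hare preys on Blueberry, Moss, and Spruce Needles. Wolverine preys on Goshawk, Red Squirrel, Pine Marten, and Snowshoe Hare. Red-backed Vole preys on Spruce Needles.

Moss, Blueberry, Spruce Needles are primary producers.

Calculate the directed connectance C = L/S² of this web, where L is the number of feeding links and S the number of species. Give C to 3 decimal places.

The web has S = 12 species and L = 23 feeding links.
C = L / S² = 23 / 144 = 0.1597 ≈ 0.160.

C = 0.160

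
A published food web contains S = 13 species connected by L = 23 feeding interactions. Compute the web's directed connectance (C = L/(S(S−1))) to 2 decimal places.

The web has S = 13 species and L = 23 feeding links.
C = L / (S(S−1)) = 23 / 156 = 0.1474 ≈ 0.15.

C = 0.15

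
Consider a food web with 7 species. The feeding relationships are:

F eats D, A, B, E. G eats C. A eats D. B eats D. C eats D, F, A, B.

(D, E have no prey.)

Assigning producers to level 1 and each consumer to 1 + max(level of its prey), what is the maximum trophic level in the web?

5

Producers (level 1): D, E.
D → A → F → C → G gives G level 5.
No species has a prey at level 5, so no species reaches level 6.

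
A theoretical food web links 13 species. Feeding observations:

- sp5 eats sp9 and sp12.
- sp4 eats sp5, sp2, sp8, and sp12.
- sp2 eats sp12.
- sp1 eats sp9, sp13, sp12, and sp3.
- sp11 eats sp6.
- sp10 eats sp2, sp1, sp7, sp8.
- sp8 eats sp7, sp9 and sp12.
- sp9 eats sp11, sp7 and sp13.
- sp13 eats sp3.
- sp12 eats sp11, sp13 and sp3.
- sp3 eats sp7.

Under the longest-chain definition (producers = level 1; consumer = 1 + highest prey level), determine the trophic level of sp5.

sp7 is a producer → level 1.
sp3 eats sp7 → level 2.
sp13 eats sp3 → level 3.
sp9 eats sp13 (level 3); other prey at levels: sp7 1, sp11 2 → level 4.
sp5 eats sp9 (level 4); other prey at levels: sp12 4 → level 5.

Trophic level 5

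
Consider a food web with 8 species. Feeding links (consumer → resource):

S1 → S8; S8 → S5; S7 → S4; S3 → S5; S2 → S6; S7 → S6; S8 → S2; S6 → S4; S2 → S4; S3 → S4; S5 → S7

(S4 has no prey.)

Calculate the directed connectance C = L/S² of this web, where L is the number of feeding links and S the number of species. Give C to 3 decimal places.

C = 0.172

The web has S = 8 species and L = 11 feeding links.
C = L / S² = 11 / 64 = 0.1719 ≈ 0.172.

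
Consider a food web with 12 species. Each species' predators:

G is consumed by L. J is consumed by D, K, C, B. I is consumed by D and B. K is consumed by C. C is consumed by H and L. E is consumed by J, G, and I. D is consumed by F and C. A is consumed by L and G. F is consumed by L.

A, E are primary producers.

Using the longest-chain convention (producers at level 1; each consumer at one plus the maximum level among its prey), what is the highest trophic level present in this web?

Producers (level 1): A, E.
E → I → D → F → L gives L level 5.
No species has a prey at level 5, so no species reaches level 6.

5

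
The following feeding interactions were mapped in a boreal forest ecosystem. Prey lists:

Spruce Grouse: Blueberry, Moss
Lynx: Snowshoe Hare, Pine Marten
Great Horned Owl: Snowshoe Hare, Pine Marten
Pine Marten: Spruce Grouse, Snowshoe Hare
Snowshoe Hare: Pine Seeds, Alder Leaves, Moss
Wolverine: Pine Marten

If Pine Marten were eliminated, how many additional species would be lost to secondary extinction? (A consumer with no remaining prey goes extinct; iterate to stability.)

Remove Pine Marten.
Round 1: Wolverine (all prey gone) → extinct.
No further losses. Total secondary extinctions: 1.

1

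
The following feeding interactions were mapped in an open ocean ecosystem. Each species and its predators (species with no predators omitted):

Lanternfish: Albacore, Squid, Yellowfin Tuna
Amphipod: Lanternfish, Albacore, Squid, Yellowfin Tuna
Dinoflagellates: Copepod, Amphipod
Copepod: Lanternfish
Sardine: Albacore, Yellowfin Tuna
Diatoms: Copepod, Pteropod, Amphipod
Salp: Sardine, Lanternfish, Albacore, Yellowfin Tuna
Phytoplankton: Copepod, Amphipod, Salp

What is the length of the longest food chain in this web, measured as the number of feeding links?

3 links

One longest chain: Phytoplankton → Copepod → Lanternfish → Albacore.
It has 4 species and 3 links.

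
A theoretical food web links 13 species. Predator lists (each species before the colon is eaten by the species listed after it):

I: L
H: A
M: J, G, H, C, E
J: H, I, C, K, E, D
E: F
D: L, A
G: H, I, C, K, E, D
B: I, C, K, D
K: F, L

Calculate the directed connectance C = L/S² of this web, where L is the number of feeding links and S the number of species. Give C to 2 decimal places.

The web has S = 13 species and L = 28 feeding links.
C = L / S² = 28 / 169 = 0.1657 ≈ 0.17.

C = 0.17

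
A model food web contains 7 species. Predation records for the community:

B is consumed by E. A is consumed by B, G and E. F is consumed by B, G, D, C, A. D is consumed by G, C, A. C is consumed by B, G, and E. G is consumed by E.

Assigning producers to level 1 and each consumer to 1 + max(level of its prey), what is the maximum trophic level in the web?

5

Producers (level 1): F.
F → D → A → B → E gives E level 5.
No species has a prey at level 5, so no species reaches level 6.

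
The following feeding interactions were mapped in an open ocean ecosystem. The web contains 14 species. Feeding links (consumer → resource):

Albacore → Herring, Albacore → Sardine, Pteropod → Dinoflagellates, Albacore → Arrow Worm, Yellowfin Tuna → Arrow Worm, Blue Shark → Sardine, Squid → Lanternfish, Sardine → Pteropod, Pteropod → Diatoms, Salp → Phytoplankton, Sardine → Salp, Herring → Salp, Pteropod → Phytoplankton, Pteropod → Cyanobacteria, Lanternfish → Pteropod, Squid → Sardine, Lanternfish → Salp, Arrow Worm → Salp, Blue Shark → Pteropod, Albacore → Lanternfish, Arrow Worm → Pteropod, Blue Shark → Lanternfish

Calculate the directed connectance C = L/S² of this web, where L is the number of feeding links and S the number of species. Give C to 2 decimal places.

The web has S = 14 species and L = 22 feeding links.
C = L / S² = 22 / 196 = 0.1122 ≈ 0.11.

C = 0.11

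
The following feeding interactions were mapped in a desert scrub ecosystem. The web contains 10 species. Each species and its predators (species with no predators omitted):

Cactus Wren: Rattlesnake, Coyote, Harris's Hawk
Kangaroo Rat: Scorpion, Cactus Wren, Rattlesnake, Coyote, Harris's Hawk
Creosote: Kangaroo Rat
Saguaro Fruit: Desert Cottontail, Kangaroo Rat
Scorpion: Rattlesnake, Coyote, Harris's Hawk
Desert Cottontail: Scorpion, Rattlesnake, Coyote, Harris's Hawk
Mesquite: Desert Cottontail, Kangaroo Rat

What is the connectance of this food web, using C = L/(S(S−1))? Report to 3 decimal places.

The web has S = 10 species and L = 20 feeding links.
C = L / (S(S−1)) = 20 / 90 = 0.2222 ≈ 0.222.

C = 0.222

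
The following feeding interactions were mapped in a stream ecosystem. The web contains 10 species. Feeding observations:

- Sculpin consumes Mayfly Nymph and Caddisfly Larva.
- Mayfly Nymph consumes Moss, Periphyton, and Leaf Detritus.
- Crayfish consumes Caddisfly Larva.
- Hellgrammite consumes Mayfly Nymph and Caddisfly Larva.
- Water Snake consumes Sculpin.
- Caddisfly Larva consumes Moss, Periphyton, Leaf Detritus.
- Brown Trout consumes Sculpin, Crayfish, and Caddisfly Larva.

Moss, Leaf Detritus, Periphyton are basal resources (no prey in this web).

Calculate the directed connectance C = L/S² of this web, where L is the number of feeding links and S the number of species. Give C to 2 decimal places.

C = 0.15

The web has S = 10 species and L = 15 feeding links.
C = L / S² = 15 / 100 = 0.1500 ≈ 0.15.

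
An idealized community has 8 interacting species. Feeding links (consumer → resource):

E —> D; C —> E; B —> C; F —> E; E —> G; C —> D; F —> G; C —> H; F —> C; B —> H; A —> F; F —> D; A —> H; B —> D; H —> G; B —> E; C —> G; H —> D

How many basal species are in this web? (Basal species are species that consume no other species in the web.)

Basal species (no prey listed): G, D.
Count: 2.

2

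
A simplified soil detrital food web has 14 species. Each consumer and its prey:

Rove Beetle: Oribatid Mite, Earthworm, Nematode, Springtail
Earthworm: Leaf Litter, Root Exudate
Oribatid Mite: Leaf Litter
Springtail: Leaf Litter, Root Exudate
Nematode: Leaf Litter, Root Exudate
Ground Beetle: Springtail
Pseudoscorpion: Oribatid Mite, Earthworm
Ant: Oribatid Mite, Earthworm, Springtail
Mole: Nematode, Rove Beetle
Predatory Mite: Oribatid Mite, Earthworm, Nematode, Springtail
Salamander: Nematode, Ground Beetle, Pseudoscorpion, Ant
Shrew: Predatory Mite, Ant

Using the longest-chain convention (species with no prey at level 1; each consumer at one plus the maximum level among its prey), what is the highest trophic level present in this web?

Basal resources (level 1): Leaf Litter, Root Exudate.
Leaf Litter → Oribatid Mite → Rove Beetle → Mole gives Mole level 4.
No species has a prey at level 4, so no species reaches level 5.

4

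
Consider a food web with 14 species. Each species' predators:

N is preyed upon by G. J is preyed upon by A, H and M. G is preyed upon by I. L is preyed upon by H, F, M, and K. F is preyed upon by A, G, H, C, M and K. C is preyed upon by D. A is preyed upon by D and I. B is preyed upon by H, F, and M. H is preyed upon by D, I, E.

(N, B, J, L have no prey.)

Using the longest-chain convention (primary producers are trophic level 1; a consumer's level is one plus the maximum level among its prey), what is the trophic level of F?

B is a producer → level 1.
F eats B (level 1); other prey at levels: L 1 → level 2.

Trophic level 2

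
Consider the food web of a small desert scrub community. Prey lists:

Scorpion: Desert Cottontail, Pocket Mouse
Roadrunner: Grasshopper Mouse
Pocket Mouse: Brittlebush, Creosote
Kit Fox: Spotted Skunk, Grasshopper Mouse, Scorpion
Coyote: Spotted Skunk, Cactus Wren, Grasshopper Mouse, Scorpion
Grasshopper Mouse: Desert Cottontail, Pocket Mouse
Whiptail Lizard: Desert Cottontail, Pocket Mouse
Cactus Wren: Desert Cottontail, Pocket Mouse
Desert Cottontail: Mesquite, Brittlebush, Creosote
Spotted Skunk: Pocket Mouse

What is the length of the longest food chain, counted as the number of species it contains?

One longest chain: Mesquite → Desert Cottontail → Grasshopper Mouse → Roadrunner.
It has 4 species and 3 links.

4 species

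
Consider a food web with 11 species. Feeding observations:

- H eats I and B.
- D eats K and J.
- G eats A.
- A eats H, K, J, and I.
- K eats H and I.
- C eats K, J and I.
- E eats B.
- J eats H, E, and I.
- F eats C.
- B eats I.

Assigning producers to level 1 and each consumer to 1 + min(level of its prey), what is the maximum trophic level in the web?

Producers (level 1): I.
Following each consumer down to its lowest-level prey: I → J → D (levels 1 through 3).
All prey of D (J 2, K 2) are at level 2 or above, so D is at level 1 + 2 = 3.
Every consumer has at least one prey at level 2 or below, so none exceeds level 3.

3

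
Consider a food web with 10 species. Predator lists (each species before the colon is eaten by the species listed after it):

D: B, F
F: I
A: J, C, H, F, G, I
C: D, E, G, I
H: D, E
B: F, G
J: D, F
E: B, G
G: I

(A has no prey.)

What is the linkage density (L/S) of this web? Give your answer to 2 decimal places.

L/S = 2.20

There are L = 22 links among S = 10 species.
L/S = 22/10 = 2.2000 ≈ 2.20.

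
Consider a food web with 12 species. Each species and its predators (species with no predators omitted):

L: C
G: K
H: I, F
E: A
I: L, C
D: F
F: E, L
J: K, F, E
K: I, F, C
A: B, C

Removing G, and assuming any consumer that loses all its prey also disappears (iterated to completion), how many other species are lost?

Remove G.
Every predator of it retains at least one other prey: K still has J.
No consumer loses all prey, so no secondary extinctions occur.

0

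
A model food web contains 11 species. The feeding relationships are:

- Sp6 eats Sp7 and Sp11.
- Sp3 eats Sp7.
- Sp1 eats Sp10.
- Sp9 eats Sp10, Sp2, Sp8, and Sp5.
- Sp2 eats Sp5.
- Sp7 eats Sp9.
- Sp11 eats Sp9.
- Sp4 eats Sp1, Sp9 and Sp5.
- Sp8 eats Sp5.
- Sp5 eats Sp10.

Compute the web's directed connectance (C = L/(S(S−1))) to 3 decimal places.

C = 0.145

The web has S = 11 species and L = 16 feeding links.
C = L / (S(S−1)) = 16 / 110 = 0.1455 ≈ 0.145.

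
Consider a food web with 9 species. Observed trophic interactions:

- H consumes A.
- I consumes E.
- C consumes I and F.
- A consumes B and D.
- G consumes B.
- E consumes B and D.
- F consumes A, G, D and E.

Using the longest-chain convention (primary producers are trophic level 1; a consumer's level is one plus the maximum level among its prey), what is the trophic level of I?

Trophic level 3

D is a producer → level 1.
E eats D (level 1); other prey at levels: B 1 → level 2.
I eats E → level 3.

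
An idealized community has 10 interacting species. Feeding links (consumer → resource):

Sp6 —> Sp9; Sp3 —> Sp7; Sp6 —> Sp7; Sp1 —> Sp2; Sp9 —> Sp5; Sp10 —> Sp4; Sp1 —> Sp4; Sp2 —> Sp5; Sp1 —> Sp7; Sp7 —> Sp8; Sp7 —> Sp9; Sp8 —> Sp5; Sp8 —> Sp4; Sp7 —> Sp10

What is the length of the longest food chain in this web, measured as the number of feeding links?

One longest chain: Sp4 → Sp10 → Sp7 → Sp6.
It has 4 species and 3 links.

3 links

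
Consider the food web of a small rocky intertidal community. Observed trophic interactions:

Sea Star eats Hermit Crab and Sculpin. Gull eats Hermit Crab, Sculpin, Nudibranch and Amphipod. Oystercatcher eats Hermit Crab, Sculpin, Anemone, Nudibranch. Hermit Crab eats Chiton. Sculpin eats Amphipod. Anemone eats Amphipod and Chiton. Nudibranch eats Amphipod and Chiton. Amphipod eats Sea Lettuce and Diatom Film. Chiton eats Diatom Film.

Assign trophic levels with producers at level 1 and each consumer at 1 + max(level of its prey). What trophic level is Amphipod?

Sea Lettuce is a producer → level 1.
Amphipod eats Sea Lettuce (level 1); other prey at levels: Diatom Film 1 → level 2.

Trophic level 2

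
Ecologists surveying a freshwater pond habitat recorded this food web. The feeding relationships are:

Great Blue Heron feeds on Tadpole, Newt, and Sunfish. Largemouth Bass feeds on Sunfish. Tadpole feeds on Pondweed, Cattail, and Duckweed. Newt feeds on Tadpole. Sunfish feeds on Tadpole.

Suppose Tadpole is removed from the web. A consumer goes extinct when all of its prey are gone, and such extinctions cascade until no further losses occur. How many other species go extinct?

4

Remove Tadpole.
Round 1: Sunfish (all prey gone), Newt (all prey gone) → extinct.
Round 2: Largemouth Bass (all prey gone), Great Blue Heron (all prey gone) → extinct.
No further losses. Total secondary extinctions: 4.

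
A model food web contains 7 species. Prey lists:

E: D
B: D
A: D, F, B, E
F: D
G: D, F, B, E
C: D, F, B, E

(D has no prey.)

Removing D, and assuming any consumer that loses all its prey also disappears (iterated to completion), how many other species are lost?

6

Remove D.
Round 1: F (all prey gone), B (all prey gone), E (all prey gone) → extinct.
Round 2: G (all prey gone), A (all prey gone), C (all prey gone) → extinct.
No further losses. Total secondary extinctions: 6.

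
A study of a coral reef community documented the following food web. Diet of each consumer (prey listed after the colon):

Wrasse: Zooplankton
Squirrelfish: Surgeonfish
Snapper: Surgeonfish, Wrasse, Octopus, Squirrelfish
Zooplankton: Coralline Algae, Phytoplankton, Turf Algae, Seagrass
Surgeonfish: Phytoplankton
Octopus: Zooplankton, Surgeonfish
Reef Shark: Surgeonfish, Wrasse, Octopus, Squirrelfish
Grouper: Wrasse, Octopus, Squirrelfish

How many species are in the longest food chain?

One longest chain: Phytoplankton → Surgeonfish → Squirrelfish → Reef Shark.
It has 4 species and 3 links.

4 species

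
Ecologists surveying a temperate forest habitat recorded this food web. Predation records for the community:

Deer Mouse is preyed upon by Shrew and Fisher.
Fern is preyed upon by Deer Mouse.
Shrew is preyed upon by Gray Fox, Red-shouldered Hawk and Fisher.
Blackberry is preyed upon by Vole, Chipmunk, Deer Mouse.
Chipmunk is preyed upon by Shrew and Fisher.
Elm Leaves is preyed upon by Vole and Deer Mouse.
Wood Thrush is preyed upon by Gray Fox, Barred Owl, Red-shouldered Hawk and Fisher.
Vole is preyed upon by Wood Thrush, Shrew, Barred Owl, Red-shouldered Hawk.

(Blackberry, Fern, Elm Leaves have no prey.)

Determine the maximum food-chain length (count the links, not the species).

One longest chain: Blackberry → Vole → Wood Thrush → Barred Owl.
It has 4 species and 3 links.

3 links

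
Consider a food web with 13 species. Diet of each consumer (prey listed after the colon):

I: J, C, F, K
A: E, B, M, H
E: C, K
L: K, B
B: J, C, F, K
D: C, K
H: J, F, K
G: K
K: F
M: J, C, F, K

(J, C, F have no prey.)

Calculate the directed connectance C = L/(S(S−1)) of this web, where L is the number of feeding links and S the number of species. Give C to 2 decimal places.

C = 0.17

The web has S = 13 species and L = 27 feeding links.
C = L / (S(S−1)) = 27 / 156 = 0.1731 ≈ 0.17.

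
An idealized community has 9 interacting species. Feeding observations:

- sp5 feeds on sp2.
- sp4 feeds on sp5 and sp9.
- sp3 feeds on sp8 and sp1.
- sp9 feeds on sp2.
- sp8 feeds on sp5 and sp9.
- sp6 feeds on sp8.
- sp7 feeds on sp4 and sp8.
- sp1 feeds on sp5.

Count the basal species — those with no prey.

1

Basal species (no prey listed): sp2.
Count: 1.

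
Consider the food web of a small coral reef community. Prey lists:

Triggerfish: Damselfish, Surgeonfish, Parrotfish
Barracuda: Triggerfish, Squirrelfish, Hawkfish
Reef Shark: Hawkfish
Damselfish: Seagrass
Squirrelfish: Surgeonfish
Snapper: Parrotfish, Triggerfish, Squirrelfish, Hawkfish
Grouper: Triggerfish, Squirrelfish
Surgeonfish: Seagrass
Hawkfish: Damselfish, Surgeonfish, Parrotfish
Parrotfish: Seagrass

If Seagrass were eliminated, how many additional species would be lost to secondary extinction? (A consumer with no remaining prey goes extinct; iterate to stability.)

Remove Seagrass.
Round 1: Damselfish (all prey gone), Surgeonfish (all prey gone), Parrotfish (all prey gone) → extinct.
Round 2: Triggerfish (all prey gone), Squirrelfish (all prey gone), Hawkfish (all prey gone) → extinct.
Round 3: Grouper (all prey gone), Barracuda (all prey gone), Reef Shark (all prey gone), Snapper (all prey gone) → extinct.
No further losses. Total secondary extinctions: 10.

10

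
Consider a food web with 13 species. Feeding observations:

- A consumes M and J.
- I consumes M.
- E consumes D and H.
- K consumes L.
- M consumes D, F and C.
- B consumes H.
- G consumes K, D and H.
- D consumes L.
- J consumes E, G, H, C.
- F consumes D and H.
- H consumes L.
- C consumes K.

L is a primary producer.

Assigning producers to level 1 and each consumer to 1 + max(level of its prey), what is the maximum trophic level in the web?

5

Producers (level 1): L.
L → H → G → J → A gives A level 5.
No species has a prey at level 5, so no species reaches level 6.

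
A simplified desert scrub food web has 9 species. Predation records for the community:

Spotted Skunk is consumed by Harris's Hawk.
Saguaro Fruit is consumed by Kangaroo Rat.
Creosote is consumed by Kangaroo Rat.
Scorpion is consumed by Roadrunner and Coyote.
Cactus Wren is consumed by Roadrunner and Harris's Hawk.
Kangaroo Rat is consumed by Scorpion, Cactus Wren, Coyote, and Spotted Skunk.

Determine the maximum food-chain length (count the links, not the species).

3 links

One longest chain: Creosote → Kangaroo Rat → Cactus Wren → Roadrunner.
It has 4 species and 3 links.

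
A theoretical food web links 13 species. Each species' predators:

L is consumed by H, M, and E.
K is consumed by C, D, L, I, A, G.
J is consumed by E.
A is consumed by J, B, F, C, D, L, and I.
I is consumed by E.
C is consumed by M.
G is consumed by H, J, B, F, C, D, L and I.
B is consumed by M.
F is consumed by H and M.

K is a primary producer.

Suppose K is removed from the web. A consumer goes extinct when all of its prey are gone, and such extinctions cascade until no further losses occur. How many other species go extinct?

Remove K.
Round 1: A (all prey gone), G (all prey gone) → extinct.
Round 2: C (all prey gone), D (all prey gone), B (all prey gone), L (all prey gone), F (all prey gone), I (all prey gone), J (all prey gone) → extinct.
Round 3: M (all prey gone), E (all prey gone), H (all prey gone) → extinct.
No further losses. Total secondary extinctions: 12.

12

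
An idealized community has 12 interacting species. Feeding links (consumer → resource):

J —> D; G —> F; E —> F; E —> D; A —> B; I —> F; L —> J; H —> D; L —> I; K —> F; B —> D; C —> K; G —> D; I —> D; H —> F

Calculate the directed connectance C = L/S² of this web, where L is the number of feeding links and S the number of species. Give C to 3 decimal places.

The web has S = 12 species and L = 15 feeding links.
C = L / S² = 15 / 144 = 0.1042 ≈ 0.104.

C = 0.104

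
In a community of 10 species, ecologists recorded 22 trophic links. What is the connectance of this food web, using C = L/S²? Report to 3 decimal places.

The web has S = 10 species and L = 22 feeding links.
C = L / S² = 22 / 100 = 0.2200 ≈ 0.220.

C = 0.220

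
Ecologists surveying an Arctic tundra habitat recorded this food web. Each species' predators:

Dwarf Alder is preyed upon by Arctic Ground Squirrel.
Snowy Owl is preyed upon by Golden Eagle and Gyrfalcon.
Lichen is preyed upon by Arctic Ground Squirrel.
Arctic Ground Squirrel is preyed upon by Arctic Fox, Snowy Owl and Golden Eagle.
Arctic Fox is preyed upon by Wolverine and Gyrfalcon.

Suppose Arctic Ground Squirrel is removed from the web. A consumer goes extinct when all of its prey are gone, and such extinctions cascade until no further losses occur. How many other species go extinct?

Remove Arctic Ground Squirrel.
Round 1: Snowy Owl (all prey gone), Arctic Fox (all prey gone) → extinct.
Round 2: Wolverine (all prey gone), Golden Eagle (all prey gone), Gyrfalcon (all prey gone) → extinct.
No further losses. Total secondary extinctions: 5.

5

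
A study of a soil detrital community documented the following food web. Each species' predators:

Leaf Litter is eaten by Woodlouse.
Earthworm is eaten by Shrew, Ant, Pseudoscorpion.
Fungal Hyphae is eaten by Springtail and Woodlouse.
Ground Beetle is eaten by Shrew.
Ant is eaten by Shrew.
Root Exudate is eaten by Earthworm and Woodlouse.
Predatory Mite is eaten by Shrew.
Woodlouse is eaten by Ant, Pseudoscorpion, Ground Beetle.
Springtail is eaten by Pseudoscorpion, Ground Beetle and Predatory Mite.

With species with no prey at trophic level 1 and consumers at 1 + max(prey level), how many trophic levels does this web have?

Basal resources (level 1): Fungal Hyphae, Root Exudate, Leaf Litter.
Fungal Hyphae → Springtail → Predatory Mite → Shrew gives Shrew level 4.
No species has a prey at level 4, so no species reaches level 5.

4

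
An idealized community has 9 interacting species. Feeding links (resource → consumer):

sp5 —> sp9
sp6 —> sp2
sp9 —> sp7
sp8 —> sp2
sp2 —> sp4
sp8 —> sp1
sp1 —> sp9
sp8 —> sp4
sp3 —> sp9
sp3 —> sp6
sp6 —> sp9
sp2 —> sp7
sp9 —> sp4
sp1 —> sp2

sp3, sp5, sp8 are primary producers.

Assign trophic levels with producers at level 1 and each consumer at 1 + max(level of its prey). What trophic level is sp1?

sp8 is a producer → level 1.
sp1 eats sp8 → level 2.

Trophic level 2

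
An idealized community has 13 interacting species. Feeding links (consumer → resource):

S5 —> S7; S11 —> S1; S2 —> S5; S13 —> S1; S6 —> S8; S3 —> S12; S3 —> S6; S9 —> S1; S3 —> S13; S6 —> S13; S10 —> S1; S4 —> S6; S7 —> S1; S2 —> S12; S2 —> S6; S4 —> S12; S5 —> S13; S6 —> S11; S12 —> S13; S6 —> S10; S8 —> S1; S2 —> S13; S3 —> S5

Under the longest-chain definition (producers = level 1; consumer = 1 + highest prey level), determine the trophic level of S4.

Trophic level 4

S1 is a producer → level 1.
S10 eats S1 → level 2.
S6 eats S10 (level 2); other prey at levels: S13 2, S11 2, S8 2 → level 3.
S4 eats S6 (level 3); other prey at levels: S12 3 → level 4.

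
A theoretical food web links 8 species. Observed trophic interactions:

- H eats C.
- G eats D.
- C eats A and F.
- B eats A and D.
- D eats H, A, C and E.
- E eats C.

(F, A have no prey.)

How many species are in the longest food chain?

One longest chain: F → C → E → D → B.
It has 5 species and 4 links.

5 species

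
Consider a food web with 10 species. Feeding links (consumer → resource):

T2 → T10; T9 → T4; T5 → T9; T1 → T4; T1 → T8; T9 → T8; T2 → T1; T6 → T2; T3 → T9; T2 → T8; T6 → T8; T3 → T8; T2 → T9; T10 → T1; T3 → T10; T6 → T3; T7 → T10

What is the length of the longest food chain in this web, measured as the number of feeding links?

One longest chain: T8 → T1 → T10 → T2 → T6.
It has 5 species and 4 links.

4 links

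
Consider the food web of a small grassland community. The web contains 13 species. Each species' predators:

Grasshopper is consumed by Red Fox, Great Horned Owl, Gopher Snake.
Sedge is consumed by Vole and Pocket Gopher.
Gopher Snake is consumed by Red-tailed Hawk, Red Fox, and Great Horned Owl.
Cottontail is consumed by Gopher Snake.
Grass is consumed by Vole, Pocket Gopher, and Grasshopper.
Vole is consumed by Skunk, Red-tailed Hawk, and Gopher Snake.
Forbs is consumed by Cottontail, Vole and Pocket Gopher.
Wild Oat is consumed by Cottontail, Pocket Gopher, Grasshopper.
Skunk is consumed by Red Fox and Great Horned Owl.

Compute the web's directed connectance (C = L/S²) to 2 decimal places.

C = 0.14

The web has S = 13 species and L = 23 feeding links.
C = L / S² = 23 / 169 = 0.1361 ≈ 0.14.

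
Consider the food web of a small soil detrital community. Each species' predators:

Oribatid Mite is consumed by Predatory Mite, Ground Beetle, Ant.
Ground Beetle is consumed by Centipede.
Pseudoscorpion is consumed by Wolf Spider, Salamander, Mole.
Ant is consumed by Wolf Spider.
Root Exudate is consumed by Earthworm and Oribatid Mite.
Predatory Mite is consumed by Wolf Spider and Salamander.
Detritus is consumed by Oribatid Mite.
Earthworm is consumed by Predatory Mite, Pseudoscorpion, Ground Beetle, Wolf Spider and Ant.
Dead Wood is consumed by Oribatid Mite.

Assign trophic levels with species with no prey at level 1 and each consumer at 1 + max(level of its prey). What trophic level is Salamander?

Trophic level 4

Root Exudate has no prey (basal) → level 1.
Earthworm eats Root Exudate → level 2.
Pseudoscorpion eats Earthworm → level 3.
Salamander eats Pseudoscorpion (level 3); other prey at levels: Predatory Mite 3 → level 4.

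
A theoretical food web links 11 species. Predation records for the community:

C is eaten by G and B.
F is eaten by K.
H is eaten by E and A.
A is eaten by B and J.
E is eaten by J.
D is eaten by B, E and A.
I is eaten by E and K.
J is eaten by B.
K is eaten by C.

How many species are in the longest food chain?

4 species

One longest chain: D → E → J → B.
It has 4 species and 3 links.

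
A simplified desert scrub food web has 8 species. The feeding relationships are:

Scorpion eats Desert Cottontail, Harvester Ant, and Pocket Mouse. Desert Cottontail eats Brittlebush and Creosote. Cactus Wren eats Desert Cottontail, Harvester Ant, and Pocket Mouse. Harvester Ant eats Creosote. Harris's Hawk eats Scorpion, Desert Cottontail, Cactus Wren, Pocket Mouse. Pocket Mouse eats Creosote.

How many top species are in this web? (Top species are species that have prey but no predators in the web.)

1

Top species (has prey, but nothing eats it): Harris's Hawk.
Count: 1.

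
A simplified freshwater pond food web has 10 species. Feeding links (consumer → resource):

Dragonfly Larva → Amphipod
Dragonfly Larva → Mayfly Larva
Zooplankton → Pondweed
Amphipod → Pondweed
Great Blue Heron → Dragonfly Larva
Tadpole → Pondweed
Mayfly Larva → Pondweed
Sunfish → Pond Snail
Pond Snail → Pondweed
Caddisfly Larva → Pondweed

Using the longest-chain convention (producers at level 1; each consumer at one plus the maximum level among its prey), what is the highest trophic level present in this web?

Producers (level 1): Pondweed.
Pondweed → Mayfly Larva → Dragonfly Larva → Great Blue Heron gives Great Blue Heron level 4.
No species has a prey at level 4, so no species reaches level 5.

4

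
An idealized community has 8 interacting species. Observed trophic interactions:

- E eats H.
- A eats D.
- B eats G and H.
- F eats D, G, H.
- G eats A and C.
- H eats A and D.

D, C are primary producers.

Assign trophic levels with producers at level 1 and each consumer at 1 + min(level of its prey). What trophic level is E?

D is a producer → level 1.
H eats D → level 2.
E eats H → level 3.
No prey of E is below level 2, so 3 is the minimum.

Trophic level 3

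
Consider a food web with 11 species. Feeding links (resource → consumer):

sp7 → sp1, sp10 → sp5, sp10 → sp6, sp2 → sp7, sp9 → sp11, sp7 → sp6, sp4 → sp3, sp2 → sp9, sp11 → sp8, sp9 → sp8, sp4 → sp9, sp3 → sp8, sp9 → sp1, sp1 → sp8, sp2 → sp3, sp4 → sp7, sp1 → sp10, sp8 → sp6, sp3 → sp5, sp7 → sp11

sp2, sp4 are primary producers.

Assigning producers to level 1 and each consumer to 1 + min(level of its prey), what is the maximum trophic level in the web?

4

Producers (level 1): sp2, sp4.
Following each consumer down to its lowest-level prey: sp2 → sp7 → sp1 → sp10 (levels 1 through 4).
All prey of sp10 (sp1 3) are at level 3 or above, so sp10 is at level 1 + 3 = 4.
Every consumer has at least one prey at level 3 or below, so none exceeds level 4.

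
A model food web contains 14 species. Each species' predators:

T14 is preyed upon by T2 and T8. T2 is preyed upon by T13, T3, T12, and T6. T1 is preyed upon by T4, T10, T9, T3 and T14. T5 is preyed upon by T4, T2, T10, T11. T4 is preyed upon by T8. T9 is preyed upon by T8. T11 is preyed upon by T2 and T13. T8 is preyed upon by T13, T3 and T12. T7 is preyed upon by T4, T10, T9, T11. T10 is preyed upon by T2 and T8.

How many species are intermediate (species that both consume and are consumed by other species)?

7

Intermediate species (has both prey and predators): T4, T11, T10, T14, T9, T8, T2.
Count: 7.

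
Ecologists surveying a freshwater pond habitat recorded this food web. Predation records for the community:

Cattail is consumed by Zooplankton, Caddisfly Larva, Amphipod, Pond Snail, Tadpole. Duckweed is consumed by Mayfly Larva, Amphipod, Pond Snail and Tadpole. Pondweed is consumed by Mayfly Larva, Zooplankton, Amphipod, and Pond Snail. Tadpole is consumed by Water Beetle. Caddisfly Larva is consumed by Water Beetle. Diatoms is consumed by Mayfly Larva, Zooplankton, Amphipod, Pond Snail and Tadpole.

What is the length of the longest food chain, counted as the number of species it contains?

3 species

One longest chain: Cattail → Tadpole → Water Beetle.
It has 3 species and 2 links.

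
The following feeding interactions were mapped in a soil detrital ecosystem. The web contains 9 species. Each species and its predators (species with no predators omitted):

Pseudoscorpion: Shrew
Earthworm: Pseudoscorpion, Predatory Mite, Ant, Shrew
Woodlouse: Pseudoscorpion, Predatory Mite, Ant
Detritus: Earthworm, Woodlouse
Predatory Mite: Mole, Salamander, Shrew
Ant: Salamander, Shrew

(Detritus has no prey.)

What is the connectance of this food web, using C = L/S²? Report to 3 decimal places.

The web has S = 9 species and L = 15 feeding links.
C = L / S² = 15 / 81 = 0.1852 ≈ 0.185.

C = 0.185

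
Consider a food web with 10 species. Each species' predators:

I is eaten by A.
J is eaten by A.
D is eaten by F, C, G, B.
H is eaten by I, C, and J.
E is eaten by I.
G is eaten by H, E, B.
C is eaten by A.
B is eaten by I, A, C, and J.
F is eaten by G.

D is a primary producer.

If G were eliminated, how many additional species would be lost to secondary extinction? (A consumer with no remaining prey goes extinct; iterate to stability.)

Remove G.
Round 1: E (all prey gone), H (all prey gone) → extinct.
No further losses. Total secondary extinctions: 2.

2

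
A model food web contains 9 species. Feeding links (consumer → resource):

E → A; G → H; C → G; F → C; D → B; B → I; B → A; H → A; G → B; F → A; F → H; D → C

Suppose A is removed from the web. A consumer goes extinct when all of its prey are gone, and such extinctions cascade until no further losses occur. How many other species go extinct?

Remove A.
Round 1: E (all prey gone), H (all prey gone) → extinct.
No further losses. Total secondary extinctions: 2.

2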